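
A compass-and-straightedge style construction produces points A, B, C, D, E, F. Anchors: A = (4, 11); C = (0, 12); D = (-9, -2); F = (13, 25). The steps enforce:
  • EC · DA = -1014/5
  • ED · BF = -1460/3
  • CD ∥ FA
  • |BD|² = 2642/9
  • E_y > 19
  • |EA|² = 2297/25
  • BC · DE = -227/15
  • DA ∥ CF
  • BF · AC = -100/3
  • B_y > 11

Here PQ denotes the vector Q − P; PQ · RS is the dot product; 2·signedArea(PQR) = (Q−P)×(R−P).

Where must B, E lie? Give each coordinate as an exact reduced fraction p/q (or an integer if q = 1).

B = (4/3, 35/3)
E = (39/5, 99/5)

1. B_x = 4/3  [line 4·x + -1·y + 19/3 = 0 ∩ |BD|² = 2642/9]
2. B_y = 35/3  [line 4·x + -1·y + 19/3 = 0 ∩ |BD|² = 2642/9]
   → B = (4/3, 35/3)
3. E_x = 39/5  [EC · DA = -1014/5 ∩ BC · DE = -227/15]
4. E_y = 99/5  [EC · DA = -1014/5 ∩ BC · DE = -227/15]
   → E = (39/5, 99/5)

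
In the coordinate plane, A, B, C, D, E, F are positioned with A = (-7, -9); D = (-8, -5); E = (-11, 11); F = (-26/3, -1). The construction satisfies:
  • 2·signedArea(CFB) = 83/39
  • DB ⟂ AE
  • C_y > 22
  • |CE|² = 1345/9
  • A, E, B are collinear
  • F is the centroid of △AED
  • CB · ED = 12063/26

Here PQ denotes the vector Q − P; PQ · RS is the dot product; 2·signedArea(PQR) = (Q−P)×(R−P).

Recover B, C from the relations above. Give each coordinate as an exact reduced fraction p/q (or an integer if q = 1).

1. B_x = -203/26  [A, E, B are collinear ∩ DB ⟂ AE]
2. B_y = -129/26  [A, E, B are collinear ∩ DB ⟂ AE]
   → B = (-203/26, -129/26)
3. C_x = -40/3  [2·signedArea(CFB) = 83/39 ∩ CB · ED = 12063/26]
4. C_y = 23  [2·signedArea(CFB) = 83/39 ∩ CB · ED = 12063/26]
   → C = (-40/3, 23)

B = (-203/26, -129/26)
C = (-40/3, 23)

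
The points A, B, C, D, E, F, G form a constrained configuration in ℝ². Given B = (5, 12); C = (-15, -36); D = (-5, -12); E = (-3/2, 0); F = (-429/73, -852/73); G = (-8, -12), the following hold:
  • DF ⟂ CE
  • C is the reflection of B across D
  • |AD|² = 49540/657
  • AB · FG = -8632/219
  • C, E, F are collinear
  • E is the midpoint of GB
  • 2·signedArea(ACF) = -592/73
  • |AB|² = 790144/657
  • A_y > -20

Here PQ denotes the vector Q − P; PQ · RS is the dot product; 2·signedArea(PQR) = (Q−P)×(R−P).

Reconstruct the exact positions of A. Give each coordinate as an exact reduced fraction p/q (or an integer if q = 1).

A = (-1889/219, -1452/73)

1. A_x = -1889/219  [AB · FG = -8632/219 ∩ 2·signedArea(ACF) = -592/73]
2. A_y = -1452/73  [AB · FG = -8632/219 ∩ 2·signedArea(ACF) = -592/73]
   → A = (-1889/219, -1452/73)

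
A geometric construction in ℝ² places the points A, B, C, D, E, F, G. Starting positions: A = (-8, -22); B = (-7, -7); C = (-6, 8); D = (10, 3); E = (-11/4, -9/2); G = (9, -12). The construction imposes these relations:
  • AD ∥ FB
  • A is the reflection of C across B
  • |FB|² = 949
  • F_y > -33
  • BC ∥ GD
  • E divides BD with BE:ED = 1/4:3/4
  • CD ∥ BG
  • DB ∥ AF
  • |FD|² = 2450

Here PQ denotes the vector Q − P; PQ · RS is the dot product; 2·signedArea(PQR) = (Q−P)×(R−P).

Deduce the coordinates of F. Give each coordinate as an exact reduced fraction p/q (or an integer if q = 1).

1. F_x = -25  [AD ∥ FB ∩ DB ∥ AF]
2. F_y = -32  [AD ∥ FB ∩ DB ∥ AF]
   → F = (-25, -32)

F = (-25, -32)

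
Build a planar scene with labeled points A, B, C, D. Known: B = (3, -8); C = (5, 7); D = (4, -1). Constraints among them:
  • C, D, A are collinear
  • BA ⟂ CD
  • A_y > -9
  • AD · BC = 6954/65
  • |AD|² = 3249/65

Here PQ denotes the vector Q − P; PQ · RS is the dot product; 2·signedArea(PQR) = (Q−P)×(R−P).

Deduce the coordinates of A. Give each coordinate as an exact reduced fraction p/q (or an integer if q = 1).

1. A_x = 203/65  [C, D, A are collinear ∩ BA ⟂ CD]
2. A_y = -521/65  [C, D, A are collinear ∩ BA ⟂ CD]
   → A = (203/65, -521/65)

A = (203/65, -521/65)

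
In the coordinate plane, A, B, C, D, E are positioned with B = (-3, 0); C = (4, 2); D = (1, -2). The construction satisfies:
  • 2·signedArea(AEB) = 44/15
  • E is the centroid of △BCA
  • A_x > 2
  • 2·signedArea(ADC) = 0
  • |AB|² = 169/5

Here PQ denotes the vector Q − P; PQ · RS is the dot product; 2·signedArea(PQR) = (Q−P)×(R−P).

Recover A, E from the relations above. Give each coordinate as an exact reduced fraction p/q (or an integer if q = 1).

1. A_x = 14/5  [line -4·x + 3·y + 10 = 0 ∩ |AB|² = 169/5]
2. A_y = 2/5  [line -4·x + 3·y + 10 = 0 ∩ |AB|² = 169/5]
   → A = (14/5, 2/5)
3. E_x = 19/15  [E is the centroid of △BCA]
4. E_y = 4/5  [E is the centroid of △BCA]
   → E = (19/15, 4/5)

A = (14/5, 2/5)
E = (19/15, 4/5)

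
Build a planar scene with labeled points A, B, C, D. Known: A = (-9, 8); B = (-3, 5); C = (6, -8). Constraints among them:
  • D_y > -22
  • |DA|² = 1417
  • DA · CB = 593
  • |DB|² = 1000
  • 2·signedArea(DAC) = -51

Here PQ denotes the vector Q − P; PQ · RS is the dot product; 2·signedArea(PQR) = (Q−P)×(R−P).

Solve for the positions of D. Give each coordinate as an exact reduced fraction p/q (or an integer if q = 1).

D = (15, -21)

1. D_x = 15  [2·signedArea(DAC) = -51 ∩ DA · CB = 593]
2. D_y = -21  [2·signedArea(DAC) = -51 ∩ DA · CB = 593]
   → D = (15, -21)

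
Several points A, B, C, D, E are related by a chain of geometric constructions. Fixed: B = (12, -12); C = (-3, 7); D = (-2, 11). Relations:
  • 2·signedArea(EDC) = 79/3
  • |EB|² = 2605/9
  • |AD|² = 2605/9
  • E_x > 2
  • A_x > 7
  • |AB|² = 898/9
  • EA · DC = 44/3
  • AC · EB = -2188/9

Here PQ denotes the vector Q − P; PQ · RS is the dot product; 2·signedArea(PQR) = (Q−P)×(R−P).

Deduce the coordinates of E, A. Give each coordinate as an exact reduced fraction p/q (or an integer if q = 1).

1. E_x = 7/3  [line 4·x + -1·y + -22/3 = 0 ∩ |EB|² = 2605/9]
2. E_y = 2  [line 4·x + -1·y + -22/3 = 0 ∩ |EB|² = 2605/9]
   → E = (7/3, 2)
3. A_x = 23/3  [AC · EB = -2188/9 ∩ EA · DC = 44/3]
4. A_y = -3  [AC · EB = -2188/9 ∩ EA · DC = 44/3]
   → A = (23/3, -3)

A = (23/3, -3)
E = (7/3, 2)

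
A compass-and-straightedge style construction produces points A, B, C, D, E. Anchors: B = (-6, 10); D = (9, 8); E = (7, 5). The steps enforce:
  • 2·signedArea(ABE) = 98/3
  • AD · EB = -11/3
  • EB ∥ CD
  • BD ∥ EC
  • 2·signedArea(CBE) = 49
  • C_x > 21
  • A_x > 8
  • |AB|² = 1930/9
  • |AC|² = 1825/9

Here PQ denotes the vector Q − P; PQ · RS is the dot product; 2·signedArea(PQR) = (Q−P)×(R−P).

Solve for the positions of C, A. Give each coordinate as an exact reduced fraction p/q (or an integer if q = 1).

A = (25/3, 7)
C = (22, 3)

1. C_x = 22  [EB ∥ CD ∩ BD ∥ EC]
2. C_y = 3  [EB ∥ CD ∩ BD ∥ EC]
   → C = (22, 3)
3. A_x = 25/3  [2·signedArea(ABE) = 98/3 ∩ AD · EB = -11/3]
4. A_y = 7  [2·signedArea(ABE) = 98/3 ∩ AD · EB = -11/3]
   → A = (25/3, 7)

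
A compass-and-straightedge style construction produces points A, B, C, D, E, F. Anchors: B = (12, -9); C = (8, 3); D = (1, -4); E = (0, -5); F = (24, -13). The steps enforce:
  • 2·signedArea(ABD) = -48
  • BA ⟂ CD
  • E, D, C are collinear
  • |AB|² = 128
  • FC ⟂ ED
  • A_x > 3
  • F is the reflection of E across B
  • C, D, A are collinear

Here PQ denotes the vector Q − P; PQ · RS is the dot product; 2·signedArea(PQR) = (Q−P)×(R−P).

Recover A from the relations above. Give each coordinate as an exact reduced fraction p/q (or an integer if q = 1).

A = (4, -1)

1. A_x = 4  [C, D, A are collinear ∩ BA ⟂ CD]
2. A_y = -1  [C, D, A are collinear ∩ BA ⟂ CD]
   → A = (4, -1)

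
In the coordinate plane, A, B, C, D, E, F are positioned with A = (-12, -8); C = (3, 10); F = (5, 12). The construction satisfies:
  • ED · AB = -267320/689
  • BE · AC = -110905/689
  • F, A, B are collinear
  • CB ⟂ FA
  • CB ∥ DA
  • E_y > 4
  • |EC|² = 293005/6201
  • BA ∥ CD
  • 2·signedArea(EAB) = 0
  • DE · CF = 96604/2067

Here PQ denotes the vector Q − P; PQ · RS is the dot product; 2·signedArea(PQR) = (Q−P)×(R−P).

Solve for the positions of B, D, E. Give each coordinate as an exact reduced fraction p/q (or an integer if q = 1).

B = (2187/689, 6788/689)
D = (-8388/689, -5410/689)
E = (-2636/2067, 9544/2067)

1. B_x = 2187/689  [F, A, B are collinear ∩ CB ⟂ FA]
2. B_y = 6788/689  [F, A, B are collinear ∩ CB ⟂ FA]
   → B = (2187/689, 6788/689)
3. D_x = -8388/689  [CB ∥ DA ∩ BA ∥ CD]
4. D_y = -5410/689  [CB ∥ DA ∩ BA ∥ CD]
   → D = (-8388/689, -5410/689)
5. E_x = -2636/2067  [2·signedArea(EAB) = 0 ∩ DE · CF = 96604/2067]
6. E_y = 9544/2067  [2·signedArea(EAB) = 0 ∩ DE · CF = 96604/2067]
   → E = (-2636/2067, 9544/2067)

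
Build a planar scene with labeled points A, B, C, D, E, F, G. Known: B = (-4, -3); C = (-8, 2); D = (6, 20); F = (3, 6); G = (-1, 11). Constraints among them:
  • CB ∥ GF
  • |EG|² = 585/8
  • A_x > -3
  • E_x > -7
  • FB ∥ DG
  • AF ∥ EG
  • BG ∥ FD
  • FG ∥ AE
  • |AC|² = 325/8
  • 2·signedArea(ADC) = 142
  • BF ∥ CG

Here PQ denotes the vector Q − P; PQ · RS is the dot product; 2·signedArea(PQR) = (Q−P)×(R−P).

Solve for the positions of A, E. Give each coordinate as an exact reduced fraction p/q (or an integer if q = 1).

1. A_x = -9/4  [line 18·x + -14·y + 30 = 0 ∩ |AC|² = 325/8]
2. A_y = -3/4  [line 18·x + -14·y + 30 = 0 ∩ |AC|² = 325/8]
   → A = (-9/4, -3/4)
3. E_x = -25/4  [AF ∥ EG ∩ FG ∥ AE]
4. E_y = 17/4  [AF ∥ EG ∩ FG ∥ AE]
   → E = (-25/4, 17/4)

A = (-9/4, -3/4)
E = (-25/4, 17/4)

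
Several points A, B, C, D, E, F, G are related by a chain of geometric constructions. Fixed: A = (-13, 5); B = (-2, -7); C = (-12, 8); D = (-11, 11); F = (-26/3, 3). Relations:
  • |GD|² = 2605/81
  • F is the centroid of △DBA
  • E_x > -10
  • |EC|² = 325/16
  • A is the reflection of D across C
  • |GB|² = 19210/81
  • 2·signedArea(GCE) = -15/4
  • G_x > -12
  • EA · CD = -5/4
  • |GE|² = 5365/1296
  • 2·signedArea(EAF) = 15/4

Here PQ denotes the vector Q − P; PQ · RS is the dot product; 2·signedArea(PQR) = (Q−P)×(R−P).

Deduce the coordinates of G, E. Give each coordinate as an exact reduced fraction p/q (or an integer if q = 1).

1. E_x = -19/2  [2·signedArea(EAF) = 15/4 ∩ EA · CD = -5/4]
2. E_y = 17/4  [2·signedArea(EAF) = 15/4 ∩ EA · CD = -5/4]
   → E = (-19/2, 17/4)
3. G_x = -101/9  [line 15/4·x + 5/2·y + 115/4 = 0 ∩ |GD|² = 2605/81]
4. G_y = 16/3  [line 15/4·x + 5/2·y + 115/4 = 0 ∩ |GD|² = 2605/81]
   → G = (-101/9, 16/3)

E = (-19/2, 17/4)
G = (-101/9, 16/3)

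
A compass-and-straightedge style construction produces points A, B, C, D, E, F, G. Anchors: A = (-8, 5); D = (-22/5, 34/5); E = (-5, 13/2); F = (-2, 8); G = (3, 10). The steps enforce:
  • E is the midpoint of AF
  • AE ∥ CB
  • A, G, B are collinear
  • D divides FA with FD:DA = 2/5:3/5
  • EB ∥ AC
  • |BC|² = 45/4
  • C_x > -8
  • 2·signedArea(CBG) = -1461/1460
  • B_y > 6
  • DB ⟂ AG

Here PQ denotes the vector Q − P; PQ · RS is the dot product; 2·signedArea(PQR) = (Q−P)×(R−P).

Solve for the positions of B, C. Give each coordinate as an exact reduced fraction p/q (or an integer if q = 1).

B = (-3167/730, 973/146)
C = (-5357/730, 377/73)

1. B_x = -3167/730  [A, G, B are collinear ∩ DB ⟂ AG]
2. B_y = 973/146  [A, G, B are collinear ∩ DB ⟂ AG]
   → B = (-3167/730, 973/146)
3. C_x = -5357/730  [AE ∥ CB ∩ EB ∥ AC]
4. C_y = 377/73  [AE ∥ CB ∩ EB ∥ AC]
   → C = (-5357/730, 377/73)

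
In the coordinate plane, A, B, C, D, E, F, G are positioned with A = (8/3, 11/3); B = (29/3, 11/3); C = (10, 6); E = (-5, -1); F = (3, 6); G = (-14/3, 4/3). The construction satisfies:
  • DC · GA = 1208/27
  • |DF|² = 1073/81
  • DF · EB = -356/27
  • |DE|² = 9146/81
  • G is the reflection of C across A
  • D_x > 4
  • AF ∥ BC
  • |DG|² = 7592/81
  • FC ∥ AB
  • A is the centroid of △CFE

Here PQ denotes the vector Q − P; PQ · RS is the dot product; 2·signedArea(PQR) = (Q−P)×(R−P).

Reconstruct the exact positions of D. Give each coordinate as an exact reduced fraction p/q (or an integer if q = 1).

D = (44/9, 26/9)

1. D_x = 44/9  [line -22/3·x + -7/3·y + 1150/27 = 0 ∩ |DF|² = 1073/81]
2. D_y = 26/9  [line -22/3·x + -7/3·y + 1150/27 = 0 ∩ |DF|² = 1073/81]
   → D = (44/9, 26/9)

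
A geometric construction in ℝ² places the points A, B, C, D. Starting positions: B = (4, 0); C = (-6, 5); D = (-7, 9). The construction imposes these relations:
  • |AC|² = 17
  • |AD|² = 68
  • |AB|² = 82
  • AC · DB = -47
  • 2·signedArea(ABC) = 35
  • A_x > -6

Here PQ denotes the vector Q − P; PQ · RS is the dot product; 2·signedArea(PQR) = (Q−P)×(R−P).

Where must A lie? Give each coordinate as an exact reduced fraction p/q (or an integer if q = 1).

A = (-5, 1)

1. A_x = -5  [2·signedArea(ABC) = 35 ∩ AC · DB = -47]
2. A_y = 1  [2·signedArea(ABC) = 35 ∩ AC · DB = -47]
   → A = (-5, 1)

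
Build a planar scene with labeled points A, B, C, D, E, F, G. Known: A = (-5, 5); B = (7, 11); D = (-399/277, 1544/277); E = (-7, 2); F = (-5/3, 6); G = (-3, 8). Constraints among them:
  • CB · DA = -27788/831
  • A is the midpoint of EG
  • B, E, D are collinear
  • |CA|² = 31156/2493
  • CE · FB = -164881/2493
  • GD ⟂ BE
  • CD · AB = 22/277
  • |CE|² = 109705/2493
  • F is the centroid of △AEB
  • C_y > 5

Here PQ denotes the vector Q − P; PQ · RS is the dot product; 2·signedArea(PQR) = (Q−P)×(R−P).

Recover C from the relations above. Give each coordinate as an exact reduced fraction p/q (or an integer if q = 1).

1. C_x = -1291/831  [CE · FB = -164881/2493 ∩ CB · DA = -27788/831]
2. C_y = 1603/277  [CE · FB = -164881/2493 ∩ CB · DA = -27788/831]
   → C = (-1291/831, 1603/277)

C = (-1291/831, 1603/277)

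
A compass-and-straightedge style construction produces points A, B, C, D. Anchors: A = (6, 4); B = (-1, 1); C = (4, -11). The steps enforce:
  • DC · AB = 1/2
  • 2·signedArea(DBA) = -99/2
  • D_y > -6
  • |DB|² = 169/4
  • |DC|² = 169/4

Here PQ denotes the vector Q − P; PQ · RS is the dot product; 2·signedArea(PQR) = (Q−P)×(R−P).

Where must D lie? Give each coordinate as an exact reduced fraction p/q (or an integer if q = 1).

1. D_x = 3/2  [DC · AB = 1/2 ∩ 2·signedArea(DBA) = -99/2]
2. D_y = -5  [DC · AB = 1/2 ∩ 2·signedArea(DBA) = -99/2]
   → D = (3/2, -5)

D = (3/2, -5)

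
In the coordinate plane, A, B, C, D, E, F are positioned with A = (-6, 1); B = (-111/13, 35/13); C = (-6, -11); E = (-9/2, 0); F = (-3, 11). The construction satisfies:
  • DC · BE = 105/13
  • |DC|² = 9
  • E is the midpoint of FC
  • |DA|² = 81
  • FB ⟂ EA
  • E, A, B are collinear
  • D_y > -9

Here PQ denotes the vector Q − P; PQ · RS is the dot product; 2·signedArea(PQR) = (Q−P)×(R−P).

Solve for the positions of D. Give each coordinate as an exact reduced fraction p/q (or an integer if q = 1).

D = (-6, -8)

1. D_x = -6  [line -105/26·x + 35/13·y + -35/13 = 0 ∩ |DC|² = 9]
2. D_y = -8  [line -105/26·x + 35/13·y + -35/13 = 0 ∩ |DC|² = 9]
   → D = (-6, -8)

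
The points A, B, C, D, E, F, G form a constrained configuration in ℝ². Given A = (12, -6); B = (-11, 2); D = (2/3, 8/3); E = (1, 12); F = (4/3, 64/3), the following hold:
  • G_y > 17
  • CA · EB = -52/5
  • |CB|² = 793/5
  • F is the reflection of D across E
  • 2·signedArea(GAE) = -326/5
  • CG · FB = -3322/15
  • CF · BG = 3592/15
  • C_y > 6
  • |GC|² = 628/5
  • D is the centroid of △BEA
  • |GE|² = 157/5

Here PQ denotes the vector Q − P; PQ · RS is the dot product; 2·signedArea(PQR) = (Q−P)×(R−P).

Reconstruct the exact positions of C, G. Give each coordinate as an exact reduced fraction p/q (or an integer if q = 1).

1. G_x = 6/5  [line -18·x + -11·y + 1076/5 = 0 ∩ |GE|² = 157/5]
2. G_y = 88/5  [line -18·x + -11·y + 1076/5 = 0 ∩ |GE|² = 157/5]
   → G = (6/5, 88/5)
3. C_x = 4/5  [CA · EB = -52/5 ∩ CF · BG = 3592/15]
4. C_y = 32/5  [CA · EB = -52/5 ∩ CF · BG = 3592/15]
   → C = (4/5, 32/5)

C = (4/5, 32/5)
G = (6/5, 88/5)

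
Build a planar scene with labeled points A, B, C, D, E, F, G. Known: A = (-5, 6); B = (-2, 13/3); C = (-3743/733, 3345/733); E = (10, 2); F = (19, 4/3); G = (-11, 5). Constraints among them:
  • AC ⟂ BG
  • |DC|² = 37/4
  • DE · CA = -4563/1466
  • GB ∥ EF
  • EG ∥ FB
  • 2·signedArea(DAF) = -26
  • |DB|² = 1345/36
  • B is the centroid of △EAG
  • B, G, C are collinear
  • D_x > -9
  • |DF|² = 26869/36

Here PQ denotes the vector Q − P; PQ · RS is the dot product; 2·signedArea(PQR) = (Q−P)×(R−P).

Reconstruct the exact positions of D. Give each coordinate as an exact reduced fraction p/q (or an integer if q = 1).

D = (-8, 11/2)

1. D_x = -8  [2·signedArea(DAF) = -26 ∩ DE · CA = -4563/1466]
2. D_y = 11/2  [2·signedArea(DAF) = -26 ∩ DE · CA = -4563/1466]
   → D = (-8, 11/2)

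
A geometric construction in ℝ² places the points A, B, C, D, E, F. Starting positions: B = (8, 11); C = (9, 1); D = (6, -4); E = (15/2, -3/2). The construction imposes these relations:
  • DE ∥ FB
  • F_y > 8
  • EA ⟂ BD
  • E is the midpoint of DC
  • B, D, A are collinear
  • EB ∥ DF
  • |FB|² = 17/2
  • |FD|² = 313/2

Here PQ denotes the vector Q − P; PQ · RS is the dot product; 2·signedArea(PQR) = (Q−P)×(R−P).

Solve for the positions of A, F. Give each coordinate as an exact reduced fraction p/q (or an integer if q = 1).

A = (1455/229, -617/458)
F = (13/2, 17/2)

1. A_x = 1455/229  [B, D, A are collinear ∩ EA ⟂ BD]
2. A_y = -617/458  [B, D, A are collinear ∩ EA ⟂ BD]
   → A = (1455/229, -617/458)
3. F_x = 13/2  [DE ∥ FB ∩ EB ∥ DF]
4. F_y = 17/2  [DE ∥ FB ∩ EB ∥ DF]
   → F = (13/2, 17/2)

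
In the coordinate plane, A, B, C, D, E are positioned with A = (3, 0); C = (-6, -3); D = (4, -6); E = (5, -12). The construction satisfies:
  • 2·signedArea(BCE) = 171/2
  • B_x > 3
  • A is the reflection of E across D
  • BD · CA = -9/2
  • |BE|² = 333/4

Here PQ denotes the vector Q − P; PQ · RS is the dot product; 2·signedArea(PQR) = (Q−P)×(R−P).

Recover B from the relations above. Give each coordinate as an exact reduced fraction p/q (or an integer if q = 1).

B = (7/2, -3)

1. B_x = 7/2  [2·signedArea(BCE) = 171/2 ∩ BD · CA = -9/2]
2. B_y = -3  [2·signedArea(BCE) = 171/2 ∩ BD · CA = -9/2]
   → B = (7/2, -3)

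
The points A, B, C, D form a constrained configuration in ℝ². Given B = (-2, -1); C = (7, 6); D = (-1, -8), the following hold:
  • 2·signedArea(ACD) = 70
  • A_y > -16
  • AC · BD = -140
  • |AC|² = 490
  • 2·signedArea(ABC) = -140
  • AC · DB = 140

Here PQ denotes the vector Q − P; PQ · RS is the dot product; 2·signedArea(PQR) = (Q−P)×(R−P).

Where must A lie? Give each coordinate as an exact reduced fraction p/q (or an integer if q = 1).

A = (0, -15)

1. A_x = 0  [2·signedArea(ACD) = 70 ∩ AC · BD = -140]
2. A_y = -15  [2·signedArea(ACD) = 70 ∩ AC · BD = -140]
   → A = (0, -15)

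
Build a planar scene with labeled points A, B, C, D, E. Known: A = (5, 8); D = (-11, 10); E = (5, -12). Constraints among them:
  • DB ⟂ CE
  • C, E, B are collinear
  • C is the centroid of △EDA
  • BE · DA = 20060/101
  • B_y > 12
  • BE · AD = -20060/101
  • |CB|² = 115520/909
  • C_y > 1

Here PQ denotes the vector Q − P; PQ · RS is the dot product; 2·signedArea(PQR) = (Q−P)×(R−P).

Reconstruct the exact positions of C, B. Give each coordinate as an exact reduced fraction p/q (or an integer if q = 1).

B = (-439/101, 1266/101)
C = (-1/3, 2)

1. C_x = -1/3  [C is the centroid of △EDA]
2. C_y = 2  [C is the centroid of △EDA]
   → C = (-1/3, 2)
3. B_x = -439/101  [C, E, B are collinear ∩ DB ⟂ CE]
4. B_y = 1266/101  [C, E, B are collinear ∩ DB ⟂ CE]
   → B = (-439/101, 1266/101)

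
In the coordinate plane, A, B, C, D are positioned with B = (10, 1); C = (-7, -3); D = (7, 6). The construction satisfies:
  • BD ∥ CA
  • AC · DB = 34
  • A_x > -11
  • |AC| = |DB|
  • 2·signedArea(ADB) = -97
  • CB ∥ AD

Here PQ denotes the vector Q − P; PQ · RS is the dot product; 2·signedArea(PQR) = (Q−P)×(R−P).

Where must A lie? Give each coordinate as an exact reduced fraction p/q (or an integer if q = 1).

A = (-10, 2)

1. A_x = -10  [CB ∥ AD ∩ BD ∥ CA]
2. A_y = 2  [CB ∥ AD ∩ BD ∥ CA]
   → A = (-10, 2)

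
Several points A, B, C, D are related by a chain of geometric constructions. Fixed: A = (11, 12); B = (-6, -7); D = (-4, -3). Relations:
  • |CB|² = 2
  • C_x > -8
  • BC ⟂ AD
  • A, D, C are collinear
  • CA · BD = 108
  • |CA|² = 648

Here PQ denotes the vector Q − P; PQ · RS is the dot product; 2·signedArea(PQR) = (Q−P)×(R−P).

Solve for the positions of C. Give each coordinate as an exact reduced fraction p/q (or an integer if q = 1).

C = (-7, -6)

1. C_x = -7  [A, D, C are collinear ∩ BC ⟂ AD]
2. C_y = -6  [A, D, C are collinear ∩ BC ⟂ AD]
   → C = (-7, -6)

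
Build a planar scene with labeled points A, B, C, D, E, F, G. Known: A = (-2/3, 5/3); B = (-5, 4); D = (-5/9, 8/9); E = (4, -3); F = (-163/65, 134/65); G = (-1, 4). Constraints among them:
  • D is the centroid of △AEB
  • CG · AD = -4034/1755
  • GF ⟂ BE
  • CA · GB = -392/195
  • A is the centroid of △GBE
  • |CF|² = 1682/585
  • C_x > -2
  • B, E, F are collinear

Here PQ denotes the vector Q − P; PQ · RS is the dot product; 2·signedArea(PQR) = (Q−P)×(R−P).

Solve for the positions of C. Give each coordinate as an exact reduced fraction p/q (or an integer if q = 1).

C = (-76/65, 199/195)

1. C_x = -76/65  [CA · GB = -392/195 ∩ CG · AD = -4034/1755]
2. C_y = 199/195  [CA · GB = -392/195 ∩ CG · AD = -4034/1755]
   → C = (-76/65, 199/195)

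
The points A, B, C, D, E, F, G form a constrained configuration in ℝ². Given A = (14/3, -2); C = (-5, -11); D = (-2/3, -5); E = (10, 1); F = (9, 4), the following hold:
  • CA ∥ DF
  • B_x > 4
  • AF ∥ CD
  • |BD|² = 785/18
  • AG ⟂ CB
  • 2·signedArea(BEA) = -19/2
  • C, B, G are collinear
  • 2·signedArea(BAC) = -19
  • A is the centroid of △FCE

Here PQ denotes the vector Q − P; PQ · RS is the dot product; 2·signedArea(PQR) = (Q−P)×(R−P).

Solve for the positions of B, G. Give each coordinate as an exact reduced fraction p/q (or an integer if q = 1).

1. B_x = 25/6  [2·signedArea(BEA) = -19/2 ∩ 2·signedArea(BAC) = -19]
2. B_y = -1/2  [2·signedArea(BEA) = -19/2 ∩ 2·signedArea(BAC) = -19]
   → B = (25/6, -1/2)
3. G_x = 38185/10491  [C, B, G are collinear ∩ AG ⟂ CB]
4. G_y = -3859/3497  [C, B, G are collinear ∩ AG ⟂ CB]
   → G = (38185/10491, -3859/3497)

B = (25/6, -1/2)
G = (38185/10491, -3859/3497)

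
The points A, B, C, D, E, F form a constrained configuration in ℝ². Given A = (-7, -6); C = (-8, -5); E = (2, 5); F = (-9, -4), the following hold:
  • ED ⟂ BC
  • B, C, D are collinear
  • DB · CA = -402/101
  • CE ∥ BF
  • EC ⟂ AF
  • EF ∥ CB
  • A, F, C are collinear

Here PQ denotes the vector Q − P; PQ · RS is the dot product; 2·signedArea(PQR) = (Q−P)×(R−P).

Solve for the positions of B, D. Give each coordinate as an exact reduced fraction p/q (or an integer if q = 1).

1. B_x = -19  [CE ∥ BF ∩ EF ∥ CB]
2. B_y = -14  [CE ∥ BF ∩ EF ∥ CB]
   → B = (-19, -14)
3. D_x = 292/101  [B, C, D are collinear ∩ ED ⟂ BC]
4. D_y = 395/101  [B, C, D are collinear ∩ ED ⟂ BC]
   → D = (292/101, 395/101)

B = (-19, -14)
D = (292/101, 395/101)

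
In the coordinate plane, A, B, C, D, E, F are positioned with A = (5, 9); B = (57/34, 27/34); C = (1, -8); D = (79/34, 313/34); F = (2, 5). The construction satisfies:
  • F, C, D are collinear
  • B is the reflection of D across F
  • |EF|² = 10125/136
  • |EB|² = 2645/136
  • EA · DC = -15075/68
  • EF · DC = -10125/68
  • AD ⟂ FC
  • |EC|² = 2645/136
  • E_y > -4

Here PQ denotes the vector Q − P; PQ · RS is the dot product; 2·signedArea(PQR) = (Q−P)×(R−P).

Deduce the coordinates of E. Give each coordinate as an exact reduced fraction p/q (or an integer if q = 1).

1. E_x = 91/68  [line 45/34·x + 585/34·y + 4095/68 = 0 ∩ |EB|² = 2645/136]
2. E_y = -245/68  [line 45/34·x + 585/34·y + 4095/68 = 0 ∩ |EB|² = 2645/136]
   → E = (91/68, -245/68)

E = (91/68, -245/68)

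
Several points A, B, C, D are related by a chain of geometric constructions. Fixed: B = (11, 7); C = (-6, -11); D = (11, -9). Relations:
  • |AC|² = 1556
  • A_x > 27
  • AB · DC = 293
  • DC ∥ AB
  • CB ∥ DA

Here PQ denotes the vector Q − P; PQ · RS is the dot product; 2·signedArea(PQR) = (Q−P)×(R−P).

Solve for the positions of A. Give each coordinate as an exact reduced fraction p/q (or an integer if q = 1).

1. A_x = 28  [DC ∥ AB ∩ CB ∥ DA]
2. A_y = 9  [DC ∥ AB ∩ CB ∥ DA]
   → A = (28, 9)

A = (28, 9)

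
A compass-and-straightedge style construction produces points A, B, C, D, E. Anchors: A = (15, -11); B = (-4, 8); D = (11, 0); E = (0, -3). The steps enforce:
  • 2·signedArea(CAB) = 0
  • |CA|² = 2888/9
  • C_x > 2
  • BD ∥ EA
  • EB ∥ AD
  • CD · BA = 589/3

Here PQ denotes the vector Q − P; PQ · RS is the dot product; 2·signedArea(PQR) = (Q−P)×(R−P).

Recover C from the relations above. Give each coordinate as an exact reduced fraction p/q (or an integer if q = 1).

1. C_x = 7/3  [2·signedArea(CAB) = 0 ∩ CD · BA = 589/3]
2. C_y = 5/3  [2·signedArea(CAB) = 0 ∩ CD · BA = 589/3]
   → C = (7/3, 5/3)

C = (7/3, 5/3)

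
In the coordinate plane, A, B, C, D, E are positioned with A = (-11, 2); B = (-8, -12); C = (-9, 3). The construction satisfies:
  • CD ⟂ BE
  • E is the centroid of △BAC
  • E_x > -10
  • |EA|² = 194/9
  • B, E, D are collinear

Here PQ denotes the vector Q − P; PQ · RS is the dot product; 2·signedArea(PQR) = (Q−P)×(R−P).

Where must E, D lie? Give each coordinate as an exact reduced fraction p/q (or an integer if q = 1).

D = (-8612/857, 2447/857)
E = (-28/3, -7/3)

1. E_x = -28/3  [E is the centroid of △BAC]
2. E_y = -7/3  [E is the centroid of △BAC]
   → E = (-28/3, -7/3)
3. D_x = -8612/857  [B, E, D are collinear ∩ CD ⟂ BE]
4. D_y = 2447/857  [B, E, D are collinear ∩ CD ⟂ BE]
   → D = (-8612/857, 2447/857)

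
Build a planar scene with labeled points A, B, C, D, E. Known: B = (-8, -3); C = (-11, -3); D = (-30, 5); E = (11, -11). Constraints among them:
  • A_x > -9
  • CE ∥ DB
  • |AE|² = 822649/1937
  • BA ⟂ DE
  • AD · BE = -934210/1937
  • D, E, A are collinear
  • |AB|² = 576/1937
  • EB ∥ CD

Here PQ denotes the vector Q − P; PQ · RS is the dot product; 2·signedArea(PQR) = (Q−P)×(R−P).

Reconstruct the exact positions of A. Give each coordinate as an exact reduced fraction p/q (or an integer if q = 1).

A = (-15880/1937, -6795/1937)

1. A_x = -15880/1937  [D, E, A are collinear ∩ BA ⟂ DE]
2. A_y = -6795/1937  [D, E, A are collinear ∩ BA ⟂ DE]
   → A = (-15880/1937, -6795/1937)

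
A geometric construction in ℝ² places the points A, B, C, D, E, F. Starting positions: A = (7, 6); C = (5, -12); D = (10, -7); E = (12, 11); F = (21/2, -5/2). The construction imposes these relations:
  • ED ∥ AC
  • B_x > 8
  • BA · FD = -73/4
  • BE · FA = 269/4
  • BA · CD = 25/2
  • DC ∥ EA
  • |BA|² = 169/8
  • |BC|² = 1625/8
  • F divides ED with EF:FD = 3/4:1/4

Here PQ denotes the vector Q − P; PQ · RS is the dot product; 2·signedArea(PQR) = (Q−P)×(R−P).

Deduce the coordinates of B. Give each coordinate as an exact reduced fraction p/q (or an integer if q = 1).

B = (35/4, 7/4)

1. B_x = 35/4  [BE · FA = 269/4 ∩ BA · FD = -73/4]
2. B_y = 7/4  [BE · FA = 269/4 ∩ BA · FD = -73/4]
   → B = (35/4, 7/4)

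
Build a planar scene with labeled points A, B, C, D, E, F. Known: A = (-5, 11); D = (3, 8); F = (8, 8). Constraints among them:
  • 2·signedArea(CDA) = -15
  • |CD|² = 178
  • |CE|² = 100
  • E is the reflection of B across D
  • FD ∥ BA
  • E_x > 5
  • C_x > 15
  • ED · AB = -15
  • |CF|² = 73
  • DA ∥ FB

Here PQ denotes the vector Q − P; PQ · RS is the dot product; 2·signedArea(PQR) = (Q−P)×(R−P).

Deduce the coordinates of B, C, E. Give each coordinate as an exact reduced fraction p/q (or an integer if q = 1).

1. B_x = 0  [FD ∥ BA ∩ DA ∥ FB]
2. B_y = 11  [FD ∥ BA ∩ DA ∥ FB]
   → B = (0, 11)
3. C_x = 16  [line -3·x + -8·y + 88 = 0 ∩ |CF|² = 73]
4. C_y = 5  [line -3·x + -8·y + 88 = 0 ∩ |CF|² = 73]
   → C = (16, 5)
5. E_x = 6  [E is the reflection of B across D]
6. E_y = 5  [E is the reflection of B across D]
   → E = (6, 5)

B = (0, 11)
C = (16, 5)
E = (6, 5)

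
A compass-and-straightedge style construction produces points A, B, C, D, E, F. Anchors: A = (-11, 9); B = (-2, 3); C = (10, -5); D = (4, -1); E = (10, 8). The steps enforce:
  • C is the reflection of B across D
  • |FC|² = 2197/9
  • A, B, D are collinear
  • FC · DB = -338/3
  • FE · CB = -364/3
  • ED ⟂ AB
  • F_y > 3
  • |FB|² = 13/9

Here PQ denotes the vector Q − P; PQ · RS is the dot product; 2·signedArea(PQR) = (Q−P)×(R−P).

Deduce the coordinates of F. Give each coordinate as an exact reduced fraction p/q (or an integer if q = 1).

F = (-3, 11/3)

1. F_x = -3  [line 12·x + -8·y + 196/3 = 0 ∩ |FC|² = 2197/9]
2. F_y = 11/3  [line 12·x + -8·y + 196/3 = 0 ∩ |FC|² = 2197/9]
   → F = (-3, 11/3)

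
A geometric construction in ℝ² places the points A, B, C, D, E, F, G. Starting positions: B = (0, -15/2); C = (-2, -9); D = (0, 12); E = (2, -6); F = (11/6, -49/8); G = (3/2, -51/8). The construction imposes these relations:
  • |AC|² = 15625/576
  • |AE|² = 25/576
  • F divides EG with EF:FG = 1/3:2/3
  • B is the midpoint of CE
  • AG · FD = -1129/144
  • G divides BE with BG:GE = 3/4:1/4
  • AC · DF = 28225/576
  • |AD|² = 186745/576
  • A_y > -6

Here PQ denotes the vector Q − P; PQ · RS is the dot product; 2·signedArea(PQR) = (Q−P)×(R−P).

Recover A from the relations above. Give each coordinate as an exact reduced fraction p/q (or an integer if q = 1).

A = (13/6, -47/8)

1. A_x = 13/6  [line 11/6·x + -145/8·y + -63623/576 = 0 ∩ |AC|² = 15625/576]
2. A_y = -47/8  [line 11/6·x + -145/8·y + -63623/576 = 0 ∩ |AC|² = 15625/576]
   → A = (13/6, -47/8)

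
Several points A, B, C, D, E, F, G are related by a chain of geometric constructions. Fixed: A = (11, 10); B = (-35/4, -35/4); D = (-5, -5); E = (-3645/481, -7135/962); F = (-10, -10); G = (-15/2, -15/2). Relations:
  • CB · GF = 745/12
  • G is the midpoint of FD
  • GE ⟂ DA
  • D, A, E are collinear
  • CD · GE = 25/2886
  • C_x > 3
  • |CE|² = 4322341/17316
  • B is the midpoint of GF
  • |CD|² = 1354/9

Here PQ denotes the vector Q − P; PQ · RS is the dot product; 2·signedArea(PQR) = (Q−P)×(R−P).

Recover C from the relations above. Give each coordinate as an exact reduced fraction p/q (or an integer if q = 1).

1. C_x = 4  [CB · GF = 745/12 ∩ CD · GE = 25/2886]
2. C_y = 10/3  [CB · GF = 745/12 ∩ CD · GE = 25/2886]
   → C = (4, 10/3)

C = (4, 10/3)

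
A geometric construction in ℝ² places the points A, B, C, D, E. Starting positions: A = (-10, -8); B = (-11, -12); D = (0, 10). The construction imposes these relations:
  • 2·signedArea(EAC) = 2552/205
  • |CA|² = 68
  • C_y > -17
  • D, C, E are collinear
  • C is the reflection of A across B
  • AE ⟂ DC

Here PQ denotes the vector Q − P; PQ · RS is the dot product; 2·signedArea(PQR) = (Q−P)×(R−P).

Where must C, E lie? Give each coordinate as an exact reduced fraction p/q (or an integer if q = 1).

C = (-12, -16)
E = (-1764/205, -1772/205)

1. C_x = -12  [C is the reflection of A across B]
2. C_y = -16  [C is the reflection of A across B]
   → C = (-12, -16)
3. E_x = -1764/205  [D, C, E are collinear ∩ AE ⟂ DC]
4. E_y = -1772/205  [D, C, E are collinear ∩ AE ⟂ DC]
   → E = (-1764/205, -1772/205)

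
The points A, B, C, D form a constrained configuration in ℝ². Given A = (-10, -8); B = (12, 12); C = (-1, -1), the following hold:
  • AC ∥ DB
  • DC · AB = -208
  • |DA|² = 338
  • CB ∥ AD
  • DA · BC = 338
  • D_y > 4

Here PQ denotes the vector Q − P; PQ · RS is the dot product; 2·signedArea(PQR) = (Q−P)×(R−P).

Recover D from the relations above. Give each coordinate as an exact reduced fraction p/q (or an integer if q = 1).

D = (3, 5)

1. D_x = 3  [AC ∥ DB ∩ CB ∥ AD]
2. D_y = 5  [AC ∥ DB ∩ CB ∥ AD]
   → D = (3, 5)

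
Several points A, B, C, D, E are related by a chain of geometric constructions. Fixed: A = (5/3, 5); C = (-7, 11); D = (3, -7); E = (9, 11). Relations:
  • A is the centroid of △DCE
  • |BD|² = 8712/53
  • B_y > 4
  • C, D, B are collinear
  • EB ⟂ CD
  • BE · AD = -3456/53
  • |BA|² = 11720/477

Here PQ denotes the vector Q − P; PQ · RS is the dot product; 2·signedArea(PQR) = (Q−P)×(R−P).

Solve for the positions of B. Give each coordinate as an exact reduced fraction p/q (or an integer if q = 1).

1. B_x = -171/53  [C, D, B are collinear ∩ EB ⟂ CD]
2. B_y = 223/53  [C, D, B are collinear ∩ EB ⟂ CD]
   → B = (-171/53, 223/53)

B = (-171/53, 223/53)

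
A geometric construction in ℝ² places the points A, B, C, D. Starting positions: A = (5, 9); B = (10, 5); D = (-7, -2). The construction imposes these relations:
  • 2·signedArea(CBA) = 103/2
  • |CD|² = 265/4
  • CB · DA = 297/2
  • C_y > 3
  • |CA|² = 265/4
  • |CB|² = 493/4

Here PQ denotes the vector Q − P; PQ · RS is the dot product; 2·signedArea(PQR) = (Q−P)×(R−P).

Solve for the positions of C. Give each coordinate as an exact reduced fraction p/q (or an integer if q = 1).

C = (-1, 7/2)

1. C_x = -1  [CB · DA = 297/2 ∩ 2·signedArea(CBA) = 103/2]
2. C_y = 7/2  [CB · DA = 297/2 ∩ 2·signedArea(CBA) = 103/2]
   → C = (-1, 7/2)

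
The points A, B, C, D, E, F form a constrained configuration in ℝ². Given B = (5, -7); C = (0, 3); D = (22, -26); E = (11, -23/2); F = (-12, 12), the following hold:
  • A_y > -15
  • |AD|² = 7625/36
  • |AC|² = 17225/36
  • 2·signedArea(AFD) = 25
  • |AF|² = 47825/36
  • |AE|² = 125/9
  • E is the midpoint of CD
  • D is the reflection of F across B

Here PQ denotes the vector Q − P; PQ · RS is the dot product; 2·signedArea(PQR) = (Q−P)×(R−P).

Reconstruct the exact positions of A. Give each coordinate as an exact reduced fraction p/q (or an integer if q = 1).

1. A_x = 38/3  [line 38·x + 34·y + 23 = 0 ∩ |AD|² = 7625/36]
2. A_y = -89/6  [line 38·x + 34·y + 23 = 0 ∩ |AD|² = 7625/36]
   → A = (38/3, -89/6)

A = (38/3, -89/6)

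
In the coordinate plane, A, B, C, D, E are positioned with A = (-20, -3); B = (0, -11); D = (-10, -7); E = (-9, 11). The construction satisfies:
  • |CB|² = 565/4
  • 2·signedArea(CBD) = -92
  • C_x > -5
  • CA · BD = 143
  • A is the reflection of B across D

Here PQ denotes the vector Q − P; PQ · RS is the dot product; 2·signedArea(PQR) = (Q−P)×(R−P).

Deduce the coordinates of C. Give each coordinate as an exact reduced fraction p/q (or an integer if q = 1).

1. C_x = -9/2  [2·signedArea(CBD) = -92 ∩ CA · BD = 143]
2. C_y = 0  [2·signedArea(CBD) = -92 ∩ CA · BD = 143]
   → C = (-9/2, 0)

C = (-9/2, 0)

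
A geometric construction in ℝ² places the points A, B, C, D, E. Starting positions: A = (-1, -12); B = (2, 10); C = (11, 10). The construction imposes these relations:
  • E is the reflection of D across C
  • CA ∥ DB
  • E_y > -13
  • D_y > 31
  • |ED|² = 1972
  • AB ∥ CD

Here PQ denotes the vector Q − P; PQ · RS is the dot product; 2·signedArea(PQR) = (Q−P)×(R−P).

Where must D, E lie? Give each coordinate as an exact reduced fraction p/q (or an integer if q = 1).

1. D_x = 14  [CA ∥ DB ∩ AB ∥ CD]
2. D_y = 32  [CA ∥ DB ∩ AB ∥ CD]
   → D = (14, 32)
3. E_x = 8  [E is the reflection of D across C]
4. E_y = -12  [E is the reflection of D across C]
   → E = (8, -12)

D = (14, 32)
E = (8, -12)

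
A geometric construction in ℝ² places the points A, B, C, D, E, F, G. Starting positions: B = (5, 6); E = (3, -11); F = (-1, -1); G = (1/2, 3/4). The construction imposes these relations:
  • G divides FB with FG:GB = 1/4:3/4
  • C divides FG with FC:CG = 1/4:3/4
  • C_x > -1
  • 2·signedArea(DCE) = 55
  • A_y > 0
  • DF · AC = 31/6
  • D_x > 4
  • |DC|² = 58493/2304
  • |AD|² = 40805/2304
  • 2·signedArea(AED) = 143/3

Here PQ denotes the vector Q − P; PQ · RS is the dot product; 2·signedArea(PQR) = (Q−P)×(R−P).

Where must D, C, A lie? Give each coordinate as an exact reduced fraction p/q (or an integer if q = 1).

1. C_x = -5/8  [C divides FG with FC:CG = 1/4:3/4]
2. C_y = -9/16  [C divides FG with FC:CG = 1/4:3/4]
   → C = (-5/8, -9/16)
3. D_x = 13/3  [line 167/16·x + 29/8·y + -743/16 = 0 ∩ |DC|² = 58493/2304]
4. D_y = 1/3  [line 167/16·x + 29/8·y + -743/16 = 0 ∩ |DC|² = 58493/2304]
   → D = (13/3, 1/3)
5. A_x = 1/8  [DF · AC = 31/6 ∩ 2·signedArea(AED) = 143/3]
6. A_y = 5/16  [DF · AC = 31/6 ∩ 2·signedArea(AED) = 143/3]
   → A = (1/8, 5/16)

A = (1/8, 5/16)
C = (-5/8, -9/16)
D = (13/3, 1/3)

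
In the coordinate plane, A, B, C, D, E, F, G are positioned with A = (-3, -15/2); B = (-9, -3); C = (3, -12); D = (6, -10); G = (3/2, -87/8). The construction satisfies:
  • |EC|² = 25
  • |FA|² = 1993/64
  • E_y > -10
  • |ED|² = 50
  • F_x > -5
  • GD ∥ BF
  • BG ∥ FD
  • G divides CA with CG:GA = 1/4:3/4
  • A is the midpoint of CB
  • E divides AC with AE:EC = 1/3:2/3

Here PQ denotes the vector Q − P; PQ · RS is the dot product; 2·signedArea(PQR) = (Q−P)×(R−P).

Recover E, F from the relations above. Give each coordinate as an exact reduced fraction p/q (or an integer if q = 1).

E = (-1, -9)
F = (-9/2, -17/8)

1. E_x = -1  [E divides AC with AE:EC = 1/3:2/3]
2. E_y = -9  [E divides AC with AE:EC = 1/3:2/3]
   → E = (-1, -9)
3. F_x = -9/2  [BG ∥ FD ∩ GD ∥ BF]
4. F_y = -17/8  [BG ∥ FD ∩ GD ∥ BF]
   → F = (-9/2, -17/8)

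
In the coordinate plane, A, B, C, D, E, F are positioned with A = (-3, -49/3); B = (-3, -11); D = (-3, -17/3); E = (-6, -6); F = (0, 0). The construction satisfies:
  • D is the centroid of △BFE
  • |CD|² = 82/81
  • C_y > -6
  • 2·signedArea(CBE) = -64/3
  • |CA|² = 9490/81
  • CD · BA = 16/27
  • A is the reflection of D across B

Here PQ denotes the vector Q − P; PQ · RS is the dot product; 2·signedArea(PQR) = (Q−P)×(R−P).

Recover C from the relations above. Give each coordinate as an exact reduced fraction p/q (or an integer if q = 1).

C = (-2, -50/9)

1. C_x = -2  [2·signedArea(CBE) = -64/3 ∩ CD · BA = 16/27]
2. C_y = -50/9  [2·signedArea(CBE) = -64/3 ∩ CD · BA = 16/27]
   → C = (-2, -50/9)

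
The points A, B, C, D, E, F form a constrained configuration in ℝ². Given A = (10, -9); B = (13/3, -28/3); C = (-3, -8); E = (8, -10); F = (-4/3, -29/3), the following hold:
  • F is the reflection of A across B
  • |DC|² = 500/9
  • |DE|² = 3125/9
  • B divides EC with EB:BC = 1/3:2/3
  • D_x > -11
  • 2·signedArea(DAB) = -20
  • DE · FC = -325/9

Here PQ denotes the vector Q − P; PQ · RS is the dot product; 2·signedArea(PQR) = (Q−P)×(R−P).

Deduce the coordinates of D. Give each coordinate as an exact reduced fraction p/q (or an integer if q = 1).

1. D_x = -31/3  [2·signedArea(DAB) = -20 ∩ DE · FC = -325/9]
2. D_y = -20/3  [2·signedArea(DAB) = -20 ∩ DE · FC = -325/9]
   → D = (-31/3, -20/3)

D = (-31/3, -20/3)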